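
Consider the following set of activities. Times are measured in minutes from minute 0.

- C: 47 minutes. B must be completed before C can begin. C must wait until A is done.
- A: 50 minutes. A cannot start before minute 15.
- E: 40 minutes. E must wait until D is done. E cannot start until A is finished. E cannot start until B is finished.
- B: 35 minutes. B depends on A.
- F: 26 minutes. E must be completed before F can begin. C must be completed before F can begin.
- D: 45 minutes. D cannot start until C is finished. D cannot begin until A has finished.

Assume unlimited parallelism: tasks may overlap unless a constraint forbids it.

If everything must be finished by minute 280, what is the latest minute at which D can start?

To finish by minute 280, F (duration 26) must start no later than minute 254.
E feeds into F (must start by minute 254); so E must finish by minute 254 and therefore start by minute 214.
D must finish before E (must start by minute 214). With a 45-minute duration, D must start by 214 − 45 = minute 169.

169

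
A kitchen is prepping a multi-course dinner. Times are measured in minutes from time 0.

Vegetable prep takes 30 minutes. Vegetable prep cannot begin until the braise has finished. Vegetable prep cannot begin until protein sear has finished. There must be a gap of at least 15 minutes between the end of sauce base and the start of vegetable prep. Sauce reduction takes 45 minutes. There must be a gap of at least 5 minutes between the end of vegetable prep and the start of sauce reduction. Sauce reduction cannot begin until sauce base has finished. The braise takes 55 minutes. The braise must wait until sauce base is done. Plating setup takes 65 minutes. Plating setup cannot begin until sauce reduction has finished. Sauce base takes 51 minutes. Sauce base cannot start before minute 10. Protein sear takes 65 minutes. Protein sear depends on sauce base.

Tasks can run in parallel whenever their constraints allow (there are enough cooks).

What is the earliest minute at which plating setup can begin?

Sauce base waits on its own release at minute 10, so it starts at minute 10 and finishes at 10 + 51 = minute 61.
After sauce base (finishes minute 61), protein sear can start at minute 61 and finishes at minute 126.
The braise cannot begin until sauce base (finishes minute 61). It runs from minute 61 to 61 + 55 = minute 116.
For vegetable prep: the braise (finishes minute 116); protein sear (finishes minute 126); sauce base (finishes minute 61, plus 15-minute gap → minute 76). Taking the maximum gives a start of minute 126, and it finishes at 126 + 30 = minute 156.
Sauce reduction cannot start until vegetable prep (finishes minute 156, plus 5-minute gap → minute 161); sauce base (finishes minute 61). The controlling bound is minute 161, so sauce reduction finishes at 161 + 45 = minute 206.
Plating setup waits on sauce reduction (finishes minute 206), so the earliest it can start is minute 206.

206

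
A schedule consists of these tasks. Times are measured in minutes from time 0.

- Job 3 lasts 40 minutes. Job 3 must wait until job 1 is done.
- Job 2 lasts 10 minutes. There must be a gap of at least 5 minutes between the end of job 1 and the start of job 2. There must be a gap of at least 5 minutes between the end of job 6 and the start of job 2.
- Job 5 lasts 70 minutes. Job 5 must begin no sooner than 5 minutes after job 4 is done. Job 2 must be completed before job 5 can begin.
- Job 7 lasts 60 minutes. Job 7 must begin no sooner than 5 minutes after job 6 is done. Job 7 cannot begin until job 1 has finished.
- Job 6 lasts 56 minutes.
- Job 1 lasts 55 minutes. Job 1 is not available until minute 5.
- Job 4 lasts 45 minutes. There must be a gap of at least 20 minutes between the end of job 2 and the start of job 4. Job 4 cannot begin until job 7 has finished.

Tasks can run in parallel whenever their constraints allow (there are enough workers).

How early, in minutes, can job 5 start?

Nothing blocks job 6, so it runs from minute 0 to minute 56.
Job 1 waits on its own release at minute 5, so it starts at minute 5 and finishes at 5 + 55 = minute 60.
For job 7: job 6 (finishes minute 56, plus 5-minute gap → minute 61); job 1 (finishes minute 60). Taking the maximum gives a start of minute 61, and it finishes at 61 + 60 = minute 121.
Job 2 cannot start until job 1 (finishes minute 60, plus 5-minute gap → minute 65); job 6 (finishes minute 56, plus 5-minute gap → minute 61). The controlling bound is minute 65, so job 2 finishes at 65 + 10 = minute 75.
Job 4 has to wait for job 2 (finishes minute 75, plus 20-minute gap → minute 95); job 7 (finishes minute 121). The latest of these is minute 121, so job 4 runs minute 121 to 121 + 45 = minute 166.
Job 5 waits on job 4 (finishes minute 166, plus 5-minute gap → minute 171); job 2 (finishes minute 75). The latest of these is minute 171, which is the earliest job 5 can start.

171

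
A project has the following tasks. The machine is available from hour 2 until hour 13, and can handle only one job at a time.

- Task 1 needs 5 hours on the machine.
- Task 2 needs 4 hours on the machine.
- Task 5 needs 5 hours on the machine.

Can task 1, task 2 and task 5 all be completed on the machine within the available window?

The machine window is 13 − 2 = 11 hours.
Running back to back, the jobs need 5 + 4 + 5 = 14 hours on the machine.
Since 14 > 11, they cannot all fit.

No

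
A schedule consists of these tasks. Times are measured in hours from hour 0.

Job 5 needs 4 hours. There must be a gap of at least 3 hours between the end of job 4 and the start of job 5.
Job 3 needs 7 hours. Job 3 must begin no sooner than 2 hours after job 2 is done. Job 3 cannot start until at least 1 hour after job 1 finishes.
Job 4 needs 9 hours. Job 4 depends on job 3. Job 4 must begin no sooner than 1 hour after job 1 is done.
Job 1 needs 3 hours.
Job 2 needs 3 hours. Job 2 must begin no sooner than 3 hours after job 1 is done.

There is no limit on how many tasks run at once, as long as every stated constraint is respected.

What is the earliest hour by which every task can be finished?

34

Nothing blocks job 1, so it runs from hour 0 to hour 3.
Job 2 cannot begin until job 1 (finishes hour 3, plus 3-hour gap → hour 6). It runs from hour 6 to 6 + 3 = hour 9.
Job 3 has to wait for job 2 (finishes hour 9, plus 2-hour gap → hour 11); job 1 (finishes hour 3, plus 1-hour gap → hour 4). The latest of these is hour 11, so job 3 runs hour 11 to 11 + 7 = hour 18.
Job 4 has to wait for job 3 (finishes hour 18); job 1 (finishes hour 3, plus 1-hour gap → hour 4). The latest of these is hour 18, so job 4 runs hour 18 to 18 + 9 = hour 27.
Job 5 cannot begin until job 4 (finishes hour 27, plus 3-hour gap → hour 30). It runs from hour 30 to 30 + 4 = hour 34.
All tasks are finished once the last one completes. Finish times: Job 1 at 3, Job 2 at 9, Job 3 at 18, Job 4 at 27, Job 5 at 34. The latest is hour 34.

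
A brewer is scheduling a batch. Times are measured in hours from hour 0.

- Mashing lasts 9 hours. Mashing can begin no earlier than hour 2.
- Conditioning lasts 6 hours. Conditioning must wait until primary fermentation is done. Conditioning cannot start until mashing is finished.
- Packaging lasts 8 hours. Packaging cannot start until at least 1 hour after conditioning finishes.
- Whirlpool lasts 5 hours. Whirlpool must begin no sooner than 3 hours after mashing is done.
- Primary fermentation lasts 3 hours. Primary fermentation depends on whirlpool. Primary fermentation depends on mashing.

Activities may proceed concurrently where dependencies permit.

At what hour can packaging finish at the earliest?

37

Mashing waits on its own release at hour 2, so it starts at hour 2 and finishes at 2 + 9 = hour 11.
After mashing (finishes hour 11, plus 3-hour gap → hour 14), whirlpool can start at hour 14 and finishes at hour 19.
Primary fermentation needs all of whirlpool (finishes hour 19); mashing (finishes hour 11). That puts its earliest start at hour 19; it finishes at 19 + 3 = hour 22.
Conditioning has to wait for primary fermentation (finishes hour 22); mashing (finishes hour 11). The latest of these is hour 22, so conditioning runs hour 22 to 22 + 6 = hour 28.
Packaging cannot begin until conditioning (finishes hour 28, plus 1-hour gap → hour 29). It runs from hour 29 to 29 + 8 = hour 37.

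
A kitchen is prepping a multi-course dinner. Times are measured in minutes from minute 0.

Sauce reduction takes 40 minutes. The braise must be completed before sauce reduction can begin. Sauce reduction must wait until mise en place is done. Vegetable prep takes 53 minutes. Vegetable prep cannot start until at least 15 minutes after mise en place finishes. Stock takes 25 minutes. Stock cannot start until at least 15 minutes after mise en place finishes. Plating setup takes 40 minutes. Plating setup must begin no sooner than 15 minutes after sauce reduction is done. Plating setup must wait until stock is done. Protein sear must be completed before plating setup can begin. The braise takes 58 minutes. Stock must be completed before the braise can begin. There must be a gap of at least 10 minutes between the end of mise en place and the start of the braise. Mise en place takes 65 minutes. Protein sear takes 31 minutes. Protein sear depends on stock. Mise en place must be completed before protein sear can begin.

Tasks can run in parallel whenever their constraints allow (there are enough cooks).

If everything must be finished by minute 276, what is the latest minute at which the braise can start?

123

To finish by minute 276, plating setup (duration 40) must start no later than minute 236.
Since plating setup (must start by minute 236, minus 15-minute gap → minute 221) depends on it, sauce reduction must finish by minute 221. Backing off its 40-minute duration gives a latest start of minute 181.
The braise must finish before sauce reduction (must start by minute 181). With a 58-minute duration, the braise must start by 181 − 58 = minute 123.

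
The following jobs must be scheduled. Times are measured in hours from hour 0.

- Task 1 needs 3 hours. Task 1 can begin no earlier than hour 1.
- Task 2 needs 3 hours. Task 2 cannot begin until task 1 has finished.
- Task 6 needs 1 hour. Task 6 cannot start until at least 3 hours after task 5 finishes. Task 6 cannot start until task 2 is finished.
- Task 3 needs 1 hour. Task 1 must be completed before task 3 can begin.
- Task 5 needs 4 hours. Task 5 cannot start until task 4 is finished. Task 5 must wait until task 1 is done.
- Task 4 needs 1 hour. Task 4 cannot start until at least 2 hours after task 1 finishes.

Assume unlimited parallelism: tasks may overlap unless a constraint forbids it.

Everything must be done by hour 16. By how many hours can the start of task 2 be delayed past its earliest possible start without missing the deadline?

8

Task 1 cannot begin until its own release at hour 1. It runs from hour 1 to 1 + 3 = hour 4.
Task 2 waits on task 1 (finishes hour 4), so it starts at hour 4 and finishes at 4 + 3 = hour 7.

Working backward from the deadline:
Nothing follows task 6; the deadline of hour 16 is its only limit. It must start by 16 − 1 = hour 15.
Task 2 must finish before task 6 (must start by hour 15). With a 3-hour duration, task 2 must start by 15 − 3 = hour 12.
So task 2 can start as early as hour 4 and as late as hour 12, giving 12 − 4 = 8 hours of slack.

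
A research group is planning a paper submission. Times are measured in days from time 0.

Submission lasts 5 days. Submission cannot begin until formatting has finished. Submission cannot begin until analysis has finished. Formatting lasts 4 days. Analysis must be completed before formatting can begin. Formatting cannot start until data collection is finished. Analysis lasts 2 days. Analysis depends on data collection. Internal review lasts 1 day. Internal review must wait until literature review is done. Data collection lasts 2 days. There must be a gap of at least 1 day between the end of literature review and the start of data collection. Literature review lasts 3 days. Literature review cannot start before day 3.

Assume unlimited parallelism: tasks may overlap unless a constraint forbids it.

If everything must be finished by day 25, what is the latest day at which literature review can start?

8

Nothing follows submission; the deadline of day 25 is its only limit. It must start by 25 − 5 = day 20.
Formatting feeds into submission (must start by day 20); so formatting must finish by day 20 and therefore start by day 16.
Analysis feeds formatting (must start by day 16); submission (must start by day 20). Taking the minimum, analysis must finish by day 16 and start by 16 − 2 = day 14.
Data collection feeds analysis (must start by day 14); formatting (must start by day 16). Taking the minimum, data collection must finish by day 14 and start by 14 − 2 = day 12.
To finish by day 25, internal review (duration 1) must start no later than day 24.
For literature review: data collection (must start by day 12, minus 1-day gap → day 11); internal review (must start by day 24). The most restrictive is day 11; with a 3-day duration, literature review must start by day 8.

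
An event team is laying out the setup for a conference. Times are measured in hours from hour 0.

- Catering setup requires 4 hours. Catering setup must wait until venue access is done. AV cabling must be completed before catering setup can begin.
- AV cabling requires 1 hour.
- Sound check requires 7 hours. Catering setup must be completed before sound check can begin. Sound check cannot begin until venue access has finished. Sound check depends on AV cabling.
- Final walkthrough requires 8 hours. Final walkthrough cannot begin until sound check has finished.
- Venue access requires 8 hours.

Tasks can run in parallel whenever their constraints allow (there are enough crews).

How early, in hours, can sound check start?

AV cabling can start immediately at hour 0; it finishes at hour 1.
Venue access has no prerequisites, so it starts at hour 0 and finishes at hour 8.
For catering setup: venue access (finishes hour 8); AV cabling (finishes hour 1). Taking the maximum gives a start of hour 8, and it finishes at 8 + 4 = hour 12.
Sound check waits on catering setup (finishes hour 12); venue access (finishes hour 8); AV cabling (finishes hour 1). The latest of these is hour 12, which is the earliest sound check can start.

12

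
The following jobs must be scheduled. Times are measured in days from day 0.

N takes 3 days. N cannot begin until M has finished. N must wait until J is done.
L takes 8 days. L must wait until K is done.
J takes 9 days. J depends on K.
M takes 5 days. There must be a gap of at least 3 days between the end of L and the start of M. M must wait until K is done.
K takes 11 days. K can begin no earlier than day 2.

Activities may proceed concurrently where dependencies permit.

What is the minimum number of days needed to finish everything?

32

After its own release at day 2, K can start at day 2 and finishes at day 13.
After K (finishes day 13), L can start at day 13 and finishes at day 21.
M has to wait for L (finishes day 21, plus 3-day gap → day 24); K (finishes day 13). The latest of these is day 24, so M runs day 24 to 24 + 5 = day 29.
J cannot begin until K (finishes day 13). It runs from day 13 to 13 + 9 = day 22.
N needs all of M (finishes day 29); J (finishes day 22). That puts its earliest start at day 29; it finishes at 29 + 3 = day 32.
All tasks are finished once the last one completes. Finish times: J at 22, K at 13, L at 21, M at 29, N at 32. The latest is day 32.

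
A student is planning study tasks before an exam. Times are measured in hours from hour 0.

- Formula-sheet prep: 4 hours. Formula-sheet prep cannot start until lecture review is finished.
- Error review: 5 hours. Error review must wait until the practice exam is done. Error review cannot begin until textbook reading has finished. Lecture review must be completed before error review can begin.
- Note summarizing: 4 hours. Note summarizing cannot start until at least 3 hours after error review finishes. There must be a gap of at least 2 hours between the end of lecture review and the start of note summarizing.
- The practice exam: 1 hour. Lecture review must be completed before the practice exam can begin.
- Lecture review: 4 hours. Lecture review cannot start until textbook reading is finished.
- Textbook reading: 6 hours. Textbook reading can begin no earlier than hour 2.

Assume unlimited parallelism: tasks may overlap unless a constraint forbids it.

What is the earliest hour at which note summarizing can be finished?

25

Textbook reading waits on its own release at hour 2, so it starts at hour 2 and finishes at 2 + 6 = hour 8.
Lecture review waits on textbook reading (finishes hour 8), so it starts at hour 8 and finishes at 8 + 4 = hour 12.
After lecture review (finishes hour 12), the practice exam can start at hour 12 and finishes at hour 13.
For error review: the practice exam (finishes hour 13); textbook reading (finishes hour 8); lecture review (finishes hour 12). Taking the maximum gives a start of hour 13, and it finishes at 13 + 5 = hour 18.
For note summarizing: error review (finishes hour 18, plus 3-hour gap → hour 21); lecture review (finishes hour 12, plus 2-hour gap → hour 14). Taking the maximum gives a start of hour 21, and it finishes at 21 + 4 = hour 25.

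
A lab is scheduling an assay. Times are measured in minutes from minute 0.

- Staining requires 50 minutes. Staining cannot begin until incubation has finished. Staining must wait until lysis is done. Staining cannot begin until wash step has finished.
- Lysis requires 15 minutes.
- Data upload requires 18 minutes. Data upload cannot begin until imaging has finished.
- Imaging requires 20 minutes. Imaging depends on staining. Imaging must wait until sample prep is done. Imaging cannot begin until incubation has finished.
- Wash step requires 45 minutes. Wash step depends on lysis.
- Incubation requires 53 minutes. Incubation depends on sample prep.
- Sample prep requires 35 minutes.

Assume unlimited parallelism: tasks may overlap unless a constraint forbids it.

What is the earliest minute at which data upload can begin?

158

Lysis can start immediately at minute 0; it finishes at minute 15.
Wash step cannot begin until lysis (finishes minute 15). It runs from minute 15 to 15 + 45 = minute 60.
Sample prep has no prerequisites, so it starts at minute 0 and finishes at minute 35.
After sample prep (finishes minute 35), incubation can start at minute 35 and finishes at minute 88.
Staining has to wait for incubation (finishes minute 88); lysis (finishes minute 15); wash step (finishes minute 60). The latest of these is minute 88, so staining runs minute 88 to 88 + 50 = minute 138.
For imaging: staining (finishes minute 138); sample prep (finishes minute 35); incubation (finishes minute 88). Taking the maximum gives a start of minute 138, and it finishes at 138 + 20 = minute 158.
Data upload waits on imaging (finishes minute 158), so the earliest it can start is minute 158.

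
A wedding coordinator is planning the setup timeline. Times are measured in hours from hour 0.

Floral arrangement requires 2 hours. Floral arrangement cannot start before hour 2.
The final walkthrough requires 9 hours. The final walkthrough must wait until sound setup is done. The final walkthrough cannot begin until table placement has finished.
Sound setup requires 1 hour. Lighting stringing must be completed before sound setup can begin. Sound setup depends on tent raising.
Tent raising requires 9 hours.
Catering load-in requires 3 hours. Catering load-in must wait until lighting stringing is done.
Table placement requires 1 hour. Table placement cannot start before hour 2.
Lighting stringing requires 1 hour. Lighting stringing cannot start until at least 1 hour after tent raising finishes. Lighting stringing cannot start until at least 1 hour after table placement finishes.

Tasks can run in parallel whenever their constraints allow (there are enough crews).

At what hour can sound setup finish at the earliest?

Table placement waits on its own release at hour 2, so it starts at hour 2 and finishes at 2 + 1 = hour 3.
Tent raising has no prerequisites, so it starts at hour 0 and finishes at hour 9.
Lighting stringing needs all of tent raising (finishes hour 9, plus 1-hour gap → hour 10); table placement (finishes hour 3, plus 1-hour gap → hour 4). That puts its earliest start at hour 10; it finishes at 10 + 1 = hour 11.
For sound setup: lighting stringing (finishes hour 11); tent raising (finishes hour 9). Taking the maximum gives a start of hour 11, and it finishes at 11 + 1 = hour 12.

12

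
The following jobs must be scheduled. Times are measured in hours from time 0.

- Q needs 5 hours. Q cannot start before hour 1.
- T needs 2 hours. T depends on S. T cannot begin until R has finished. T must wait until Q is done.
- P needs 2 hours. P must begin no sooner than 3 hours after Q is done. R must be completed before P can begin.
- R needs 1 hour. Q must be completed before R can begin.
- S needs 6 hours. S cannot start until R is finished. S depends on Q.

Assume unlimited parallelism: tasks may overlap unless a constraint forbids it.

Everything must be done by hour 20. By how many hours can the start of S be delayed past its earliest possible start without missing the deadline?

Q waits on its own release at hour 1, so it starts at hour 1 and finishes at 1 + 5 = hour 6.
R cannot begin until Q (finishes hour 6). It runs from hour 6 to 6 + 1 = hour 7.
S has to wait for R (finishes hour 7); Q (finishes hour 6). The latest of these is hour 7, so S runs hour 7 to 7 + 6 = hour 13.

Working backward from the deadline:
T must finish by hour 20; it takes 2 hours, so it must start by 20 − 2 = hour 18.
Since T (must start by hour 18) depends on it, S must finish by hour 18. Backing off its 6-hour duration gives a latest start of hour 12.
So S can start as early as hour 7 and as late as hour 12, giving 12 − 7 = 5 hours of slack.

5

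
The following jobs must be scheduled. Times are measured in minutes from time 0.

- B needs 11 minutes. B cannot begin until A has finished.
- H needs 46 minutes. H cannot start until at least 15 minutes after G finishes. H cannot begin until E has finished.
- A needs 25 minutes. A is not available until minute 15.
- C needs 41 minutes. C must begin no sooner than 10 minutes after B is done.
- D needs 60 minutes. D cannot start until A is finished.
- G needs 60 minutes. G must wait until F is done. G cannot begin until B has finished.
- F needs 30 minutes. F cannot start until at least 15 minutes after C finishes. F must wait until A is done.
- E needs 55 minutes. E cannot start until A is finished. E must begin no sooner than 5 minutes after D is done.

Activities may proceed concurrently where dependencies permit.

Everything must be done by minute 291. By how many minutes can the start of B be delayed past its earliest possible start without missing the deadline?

A waits on its own release at minute 15, so it starts at minute 15 and finishes at 15 + 25 = minute 40.
B waits on A (finishes minute 40), so it starts at minute 40 and finishes at 40 + 11 = minute 51.

Working backward from the deadline:
H has no dependents, so it just needs to finish by minute 291. Starting by 291 − 46 = minute 245 achieves that.
G feeds into H (must start by minute 245, minus 15-minute gap → minute 230); so G must finish by minute 230 and therefore start by minute 170.
F has to be done before G (must start by minute 170). That means finishing by minute 170, i.e. starting by 170 − 30 = minute 140.
Since F (must start by minute 140, minus 15-minute gap → minute 125) depends on it, C must finish by minute 125. Backing off its 41-minute duration gives a latest start of minute 84.
B has several dependents: C (must start by minute 84, minus 10-minute gap → minute 74); G (must start by minute 170). The earliest of those limits is minute 74, so B must start by 74 − 11 = minute 63.
So B can start as early as minute 40 and as late as minute 63, giving 63 − 40 = 23 minutes of slack.

23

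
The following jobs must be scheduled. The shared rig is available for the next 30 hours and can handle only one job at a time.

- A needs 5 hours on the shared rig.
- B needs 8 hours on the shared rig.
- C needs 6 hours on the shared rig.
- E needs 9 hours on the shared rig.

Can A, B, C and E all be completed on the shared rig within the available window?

Yes

Running back to back, the jobs need 5 + 8 + 6 + 9 = 28 hours on the shared rig.
Since 28 ≤ 30, they fit within the window.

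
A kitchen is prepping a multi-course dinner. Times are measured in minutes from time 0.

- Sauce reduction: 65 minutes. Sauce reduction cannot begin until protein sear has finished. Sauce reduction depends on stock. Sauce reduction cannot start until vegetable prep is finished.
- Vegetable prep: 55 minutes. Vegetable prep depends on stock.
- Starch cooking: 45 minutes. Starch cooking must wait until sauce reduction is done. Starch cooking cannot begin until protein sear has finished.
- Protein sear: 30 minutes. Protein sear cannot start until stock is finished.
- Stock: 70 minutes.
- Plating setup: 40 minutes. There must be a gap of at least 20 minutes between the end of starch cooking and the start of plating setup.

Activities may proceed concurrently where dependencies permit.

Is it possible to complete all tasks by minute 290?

Nothing blocks stock, so it runs from minute 0 to minute 70.
Vegetable prep cannot begin until stock (finishes minute 70). It runs from minute 70 to 70 + 55 = minute 125.
After stock (finishes minute 70), protein sear can start at minute 70 and finishes at minute 100.
Sauce reduction has to wait for protein sear (finishes minute 100); stock (finishes minute 70); vegetable prep (finishes minute 125). The latest of these is minute 125, so sauce reduction runs minute 125 to 125 + 65 = minute 190.
Starch cooking needs all of sauce reduction (finishes minute 190); protein sear (finishes minute 100). That puts its earliest start at minute 190; it finishes at 190 + 45 = minute 235.
Plating setup cannot begin until starch cooking (finishes minute 235, plus 20-minute gap → minute 255). It runs from minute 255 to 255 + 40 = minute 295.
The earliest everything can be done is minute 295, which is after the deadline of 290, so it is not possible.

No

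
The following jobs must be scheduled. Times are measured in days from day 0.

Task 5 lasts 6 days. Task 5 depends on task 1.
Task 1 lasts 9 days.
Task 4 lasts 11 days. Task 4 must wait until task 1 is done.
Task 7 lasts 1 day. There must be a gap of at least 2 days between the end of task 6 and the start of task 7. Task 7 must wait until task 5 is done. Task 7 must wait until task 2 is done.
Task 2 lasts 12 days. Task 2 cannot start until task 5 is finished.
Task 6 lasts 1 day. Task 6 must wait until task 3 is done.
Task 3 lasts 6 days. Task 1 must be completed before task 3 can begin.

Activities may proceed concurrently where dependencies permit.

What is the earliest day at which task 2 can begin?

15

Task 1 can start immediately at day 0; it finishes at day 9.
After task 1 (finishes day 9), task 5 can start at day 9 and finishes at day 15.
Task 2 waits on task 5 (finishes day 15), so the earliest it can start is day 15.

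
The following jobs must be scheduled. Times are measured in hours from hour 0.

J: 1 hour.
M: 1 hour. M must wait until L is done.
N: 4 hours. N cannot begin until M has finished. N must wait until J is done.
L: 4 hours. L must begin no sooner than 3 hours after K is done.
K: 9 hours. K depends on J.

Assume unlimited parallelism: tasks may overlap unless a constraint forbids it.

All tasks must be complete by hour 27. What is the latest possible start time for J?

5

To finish by hour 27, N (duration 4) must start no later than hour 23.
Since N (must start by hour 23) depends on it, M must finish by hour 23. Backing off its 1-hour duration gives a latest start of hour 22.
L must finish before M (must start by hour 22). With a 4-hour duration, L must start by 22 − 4 = hour 18.
K has to be done before L (must start by hour 18, minus 3-hour gap → hour 15). That means finishing by hour 15, i.e. starting by 15 − 9 = hour 6.
J feeds K (must start by hour 6); N (must start by hour 23). Taking the minimum, J must finish by hour 6 and start by 6 − 1 = hour 5.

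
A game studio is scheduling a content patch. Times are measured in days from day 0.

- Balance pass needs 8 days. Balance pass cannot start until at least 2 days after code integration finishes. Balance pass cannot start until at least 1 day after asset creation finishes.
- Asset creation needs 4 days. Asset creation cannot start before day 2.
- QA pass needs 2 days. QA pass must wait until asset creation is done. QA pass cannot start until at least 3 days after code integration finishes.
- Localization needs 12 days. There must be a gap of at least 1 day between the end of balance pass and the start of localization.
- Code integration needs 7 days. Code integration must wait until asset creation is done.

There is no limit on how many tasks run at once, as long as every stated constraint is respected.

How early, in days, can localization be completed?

After its own release at day 2, asset creation can start at day 2 and finishes at day 6.
After asset creation (finishes day 6), code integration can start at day 6 and finishes at day 13.
Balance pass cannot start until code integration (finishes day 13, plus 2-day gap → day 15); asset creation (finishes day 6, plus 1-day gap → day 7). The controlling bound is day 15, so balance pass finishes at 15 + 8 = day 23.
After balance pass (finishes day 23, plus 1-day gap → day 24), localization can start at day 24 and finishes at day 36.

36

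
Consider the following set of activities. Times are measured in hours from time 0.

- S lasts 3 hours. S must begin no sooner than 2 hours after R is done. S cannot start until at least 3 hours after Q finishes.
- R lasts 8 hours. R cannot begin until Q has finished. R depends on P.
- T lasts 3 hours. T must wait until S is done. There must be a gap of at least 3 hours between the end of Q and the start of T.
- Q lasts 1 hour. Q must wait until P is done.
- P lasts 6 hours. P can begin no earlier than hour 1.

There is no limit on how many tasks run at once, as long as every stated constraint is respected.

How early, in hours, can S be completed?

21

After its own release at hour 1, P can start at hour 1 and finishes at hour 7.
After P (finishes hour 7), Q can start at hour 7 and finishes at hour 8.
For R: Q (finishes hour 8); P (finishes hour 7). Taking the maximum gives a start of hour 8, and it finishes at 8 + 8 = hour 16.
S has to wait for R (finishes hour 16, plus 2-hour gap → hour 18); Q (finishes hour 8, plus 3-hour gap → hour 11). The latest of these is hour 18, so S runs hour 18 to 18 + 3 = hour 21.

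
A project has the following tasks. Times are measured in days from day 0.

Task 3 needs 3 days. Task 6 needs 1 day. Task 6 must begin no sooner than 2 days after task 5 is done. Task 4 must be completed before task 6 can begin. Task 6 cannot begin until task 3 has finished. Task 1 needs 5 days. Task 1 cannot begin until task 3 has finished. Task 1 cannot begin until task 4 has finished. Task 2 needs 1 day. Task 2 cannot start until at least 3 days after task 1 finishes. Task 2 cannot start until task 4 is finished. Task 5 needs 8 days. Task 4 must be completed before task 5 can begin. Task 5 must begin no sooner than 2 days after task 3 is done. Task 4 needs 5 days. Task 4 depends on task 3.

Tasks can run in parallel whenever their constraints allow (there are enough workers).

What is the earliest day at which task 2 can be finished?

17

Task 3 has no prerequisites, so it starts at day 0 and finishes at day 3.
Task 4 waits on task 3 (finishes day 3), so it starts at day 3 and finishes at 3 + 5 = day 8.
Task 1 cannot start until task 3 (finishes day 3); task 4 (finishes day 8). The controlling bound is day 8, so task 1 finishes at 8 + 5 = day 13.
For task 2: task 1 (finishes day 13, plus 3-day gap → day 16); task 4 (finishes day 8). Taking the maximum gives a start of day 16, and it finishes at 16 + 1 = day 17.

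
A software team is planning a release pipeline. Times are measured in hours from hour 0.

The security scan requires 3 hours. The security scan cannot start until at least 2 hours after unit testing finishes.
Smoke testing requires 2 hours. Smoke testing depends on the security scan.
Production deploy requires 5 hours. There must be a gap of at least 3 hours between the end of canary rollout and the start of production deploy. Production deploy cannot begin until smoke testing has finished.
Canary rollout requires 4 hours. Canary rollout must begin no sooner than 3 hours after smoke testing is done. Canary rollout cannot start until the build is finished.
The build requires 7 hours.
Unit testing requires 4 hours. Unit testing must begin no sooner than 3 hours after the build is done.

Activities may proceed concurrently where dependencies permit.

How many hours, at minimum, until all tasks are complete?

36

The build has no prerequisites, so it starts at hour 0 and finishes at hour 7.
After the build (finishes hour 7, plus 3-hour gap → hour 10), unit testing can start at hour 10 and finishes at hour 14.
The security scan cannot begin until unit testing (finishes hour 14, plus 2-hour gap → hour 16). It runs from hour 16 to 16 + 3 = hour 19.
After the security scan (finishes hour 19), smoke testing can start at hour 19 and finishes at hour 21.
Canary rollout has to wait for smoke testing (finishes hour 21, plus 3-hour gap → hour 24); the build (finishes hour 7). The latest of these is hour 24, so canary rollout runs hour 24 to 24 + 4 = hour 28.
Production deploy cannot start until canary rollout (finishes hour 28, plus 3-hour gap → hour 31); smoke testing (finishes hour 21). The controlling bound is hour 31, so production deploy finishes at 31 + 5 = hour 36.
All tasks are finished once the last one completes. Finish times: The build at 7, Unit testing at 14, The security scan at 19, Smoke testing at 21, Canary rollout at 28, Production deploy at 36. The latest is hour 36.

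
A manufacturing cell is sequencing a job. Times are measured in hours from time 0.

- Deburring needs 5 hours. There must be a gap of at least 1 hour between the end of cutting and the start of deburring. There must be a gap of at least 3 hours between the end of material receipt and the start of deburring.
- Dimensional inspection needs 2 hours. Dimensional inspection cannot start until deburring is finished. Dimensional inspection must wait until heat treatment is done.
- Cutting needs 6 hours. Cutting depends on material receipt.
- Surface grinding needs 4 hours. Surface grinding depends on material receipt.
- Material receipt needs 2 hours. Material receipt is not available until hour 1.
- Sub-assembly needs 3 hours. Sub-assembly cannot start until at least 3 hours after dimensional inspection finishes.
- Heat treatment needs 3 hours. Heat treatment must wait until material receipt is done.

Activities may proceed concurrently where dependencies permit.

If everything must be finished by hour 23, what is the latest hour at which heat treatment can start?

12

Sub-assembly must finish by hour 23; it takes 3 hours, so it must start by 23 − 3 = hour 20.
Dimensional inspection must finish before sub-assembly (must start by hour 20, minus 3-hour gap → hour 17). With a 2-hour duration, dimensional inspection must start by 17 − 2 = hour 15.
Heat treatment must finish before dimensional inspection (must start by hour 15). With a 3-hour duration, heat treatment must start by 15 − 3 = hour 12.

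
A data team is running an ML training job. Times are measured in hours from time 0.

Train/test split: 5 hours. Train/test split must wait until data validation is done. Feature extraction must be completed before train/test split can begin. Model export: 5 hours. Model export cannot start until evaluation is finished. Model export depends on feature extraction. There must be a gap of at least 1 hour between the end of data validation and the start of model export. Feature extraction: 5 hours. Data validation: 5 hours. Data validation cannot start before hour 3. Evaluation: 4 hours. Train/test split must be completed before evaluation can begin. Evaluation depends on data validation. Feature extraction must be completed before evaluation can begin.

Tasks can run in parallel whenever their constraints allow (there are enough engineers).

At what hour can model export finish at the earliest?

Feature extraction has no prerequisites, so it starts at hour 0 and finishes at hour 5.
Data validation cannot begin until its own release at hour 3. It runs from hour 3 to 3 + 5 = hour 8.
Train/test split needs all of data validation (finishes hour 8); feature extraction (finishes hour 5). That puts its earliest start at hour 8; it finishes at 8 + 5 = hour 13.
Evaluation cannot start until train/test split (finishes hour 13); data validation (finishes hour 8); feature extraction (finishes hour 5). The controlling bound is hour 13, so evaluation finishes at 13 + 4 = hour 17.
Model export cannot start until evaluation (finishes hour 17); feature extraction (finishes hour 5); data validation (finishes hour 8, plus 1-hour gap → hour 9). The controlling bound is hour 17, so model export finishes at 17 + 5 = hour 22.

22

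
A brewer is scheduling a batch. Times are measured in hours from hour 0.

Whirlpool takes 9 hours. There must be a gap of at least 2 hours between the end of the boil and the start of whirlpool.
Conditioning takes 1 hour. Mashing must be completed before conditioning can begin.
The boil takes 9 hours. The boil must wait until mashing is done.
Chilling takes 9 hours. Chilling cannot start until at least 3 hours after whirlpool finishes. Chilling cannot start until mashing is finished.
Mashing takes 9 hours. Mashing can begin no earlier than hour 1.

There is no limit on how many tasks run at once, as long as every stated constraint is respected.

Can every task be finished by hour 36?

Mashing waits on its own release at hour 1, so it starts at hour 1 and finishes at 1 + 9 = hour 10.
Conditioning waits on mashing (finishes hour 10), so it starts at hour 10 and finishes at 10 + 1 = hour 11.
The boil cannot begin until mashing (finishes hour 10). It runs from hour 10 to 10 + 9 = hour 19.
After the boil (finishes hour 19, plus 2-hour gap → hour 21), whirlpool can start at hour 21 and finishes at hour 30.
Chilling cannot start until whirlpool (finishes hour 30, plus 3-hour gap → hour 33); mashing (finishes hour 10). The controlling bound is hour 33, so chilling finishes at 33 + 9 = hour 42.
The earliest everything can be done is hour 42, which is after the deadline of 36, so it is not possible.

No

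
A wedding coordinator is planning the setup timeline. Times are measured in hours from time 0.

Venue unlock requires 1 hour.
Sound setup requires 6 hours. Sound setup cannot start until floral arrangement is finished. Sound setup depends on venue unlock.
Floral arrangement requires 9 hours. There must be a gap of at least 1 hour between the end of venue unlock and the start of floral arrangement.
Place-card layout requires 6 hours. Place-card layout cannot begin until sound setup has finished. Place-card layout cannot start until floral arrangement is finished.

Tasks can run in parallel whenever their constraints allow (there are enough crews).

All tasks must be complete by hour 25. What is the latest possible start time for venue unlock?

Place-card layout must finish by hour 25; it takes 6 hours, so it must start by 25 − 6 = hour 19.
Sound setup has to be done before place-card layout (must start by hour 19). That means finishing by hour 19, i.e. starting by 19 − 6 = hour 13.
Floral arrangement has several dependents: sound setup (must start by hour 13); place-card layout (must start by hour 19). The earliest of those limits is hour 13, so floral arrangement must start by 13 − 9 = hour 4.
Venue unlock feeds floral arrangement (must start by hour 4, minus 1-hour gap → hour 3); sound setup (must start by hour 13). Taking the minimum, venue unlock must finish by hour 3 and start by 3 − 1 = hour 2.

2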